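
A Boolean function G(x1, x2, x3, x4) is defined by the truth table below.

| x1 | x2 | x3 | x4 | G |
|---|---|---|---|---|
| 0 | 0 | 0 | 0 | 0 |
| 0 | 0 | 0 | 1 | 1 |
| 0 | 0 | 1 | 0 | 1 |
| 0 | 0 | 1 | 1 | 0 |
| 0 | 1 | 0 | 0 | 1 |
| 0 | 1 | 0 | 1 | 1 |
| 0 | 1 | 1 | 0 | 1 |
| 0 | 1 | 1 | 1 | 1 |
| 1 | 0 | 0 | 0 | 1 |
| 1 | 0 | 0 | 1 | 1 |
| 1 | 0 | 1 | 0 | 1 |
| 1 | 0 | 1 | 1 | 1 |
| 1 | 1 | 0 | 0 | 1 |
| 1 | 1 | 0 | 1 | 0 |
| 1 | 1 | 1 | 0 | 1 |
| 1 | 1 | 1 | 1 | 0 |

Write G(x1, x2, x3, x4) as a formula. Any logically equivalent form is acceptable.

G(x1, x2, x3, x4) = NOT ((((((NOT x1 AND NOT x2) AND NOT x3) AND NOT x4) OR (((NOT x1 AND NOT x2) AND x3) AND x4)) OR (((x1 AND x2) AND NOT x3) AND x4)) OR (((x1 AND x2) AND x3) AND x4))

G is 0 on only 4 rows — (0,0,0,0), (0,0,1,1), (1,1,0,1), (1,1,1,1). Writing each as a minterm (¬x1·¬x2·¬x3·¬x4, ¬x1·¬x2·x3·x4, x1·x2·¬x3·x4, x1·x2·x3·x4) and OR-ing them characterizes exactly where G=0, so G is the negation of that disjunction.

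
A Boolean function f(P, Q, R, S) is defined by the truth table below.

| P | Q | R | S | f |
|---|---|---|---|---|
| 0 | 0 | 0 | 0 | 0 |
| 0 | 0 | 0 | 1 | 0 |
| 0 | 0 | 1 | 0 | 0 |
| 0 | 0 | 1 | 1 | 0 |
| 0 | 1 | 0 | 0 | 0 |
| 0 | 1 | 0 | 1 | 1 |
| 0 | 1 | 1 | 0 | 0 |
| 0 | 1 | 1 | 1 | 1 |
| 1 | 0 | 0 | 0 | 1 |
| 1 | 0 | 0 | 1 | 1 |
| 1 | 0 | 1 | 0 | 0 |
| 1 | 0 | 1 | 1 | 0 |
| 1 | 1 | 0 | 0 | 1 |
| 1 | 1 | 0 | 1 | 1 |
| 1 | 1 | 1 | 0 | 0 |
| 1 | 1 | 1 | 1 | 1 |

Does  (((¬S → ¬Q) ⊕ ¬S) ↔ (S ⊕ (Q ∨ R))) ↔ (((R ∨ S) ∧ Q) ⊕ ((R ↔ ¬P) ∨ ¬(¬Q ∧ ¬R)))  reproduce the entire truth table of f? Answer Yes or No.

No

Test each input against both f and the formula:
  P=0, Q=0, R=0, S=0: formula gives 0, f = 0 ✓
  P=0, Q=0, R=0, S=1: formula gives 0, f = 0 ✓
  P=0, Q=0, R=1, S=0: formula gives 0, f = 0 ✓
  P=0, Q=0, R=1, S=1: formula gives 0, f = 0 ✓
  P=0, Q=1, R=0, S=0: formula gives 1, but f = 0 ✗
Since they disagree at (0,1,0,0), the expression is not a correct formula for f.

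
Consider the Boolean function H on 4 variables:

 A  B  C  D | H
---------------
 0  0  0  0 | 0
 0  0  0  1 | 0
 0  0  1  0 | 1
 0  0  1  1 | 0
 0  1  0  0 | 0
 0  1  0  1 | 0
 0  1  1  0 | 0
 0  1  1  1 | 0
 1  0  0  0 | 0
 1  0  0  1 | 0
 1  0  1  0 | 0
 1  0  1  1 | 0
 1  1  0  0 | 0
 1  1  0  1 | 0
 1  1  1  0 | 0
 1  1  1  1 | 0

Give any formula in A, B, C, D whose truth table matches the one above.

H(A, B, C, D) = ((~A & ~B) & C) & ~D

H is 1 on exactly one input, (0,0,1,0), whose minterm is ¬A·¬B·C·¬D. So H is just that conjunction.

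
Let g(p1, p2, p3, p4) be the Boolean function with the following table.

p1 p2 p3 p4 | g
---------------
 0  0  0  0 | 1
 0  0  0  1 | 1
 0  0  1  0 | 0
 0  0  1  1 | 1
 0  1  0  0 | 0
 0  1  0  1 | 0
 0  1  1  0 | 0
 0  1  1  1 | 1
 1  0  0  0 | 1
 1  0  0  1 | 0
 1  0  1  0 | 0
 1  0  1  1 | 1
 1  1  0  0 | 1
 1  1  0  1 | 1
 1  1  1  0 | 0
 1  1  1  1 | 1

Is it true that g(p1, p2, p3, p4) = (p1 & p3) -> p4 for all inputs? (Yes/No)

Check the formula against g row by row:
  p1=0, p2=0, p3=0, p4=0: formula gives 1, g = 1 ✓
  p1=0, p2=0, p3=0, p4=1: formula gives 1, g = 1 ✓
  p1=0, p2=0, p3=1, p4=0: formula gives 1, but g = 0 ✗
Row (0,0,1,0) is a counterexample, so the formula is not equivalent to g.

No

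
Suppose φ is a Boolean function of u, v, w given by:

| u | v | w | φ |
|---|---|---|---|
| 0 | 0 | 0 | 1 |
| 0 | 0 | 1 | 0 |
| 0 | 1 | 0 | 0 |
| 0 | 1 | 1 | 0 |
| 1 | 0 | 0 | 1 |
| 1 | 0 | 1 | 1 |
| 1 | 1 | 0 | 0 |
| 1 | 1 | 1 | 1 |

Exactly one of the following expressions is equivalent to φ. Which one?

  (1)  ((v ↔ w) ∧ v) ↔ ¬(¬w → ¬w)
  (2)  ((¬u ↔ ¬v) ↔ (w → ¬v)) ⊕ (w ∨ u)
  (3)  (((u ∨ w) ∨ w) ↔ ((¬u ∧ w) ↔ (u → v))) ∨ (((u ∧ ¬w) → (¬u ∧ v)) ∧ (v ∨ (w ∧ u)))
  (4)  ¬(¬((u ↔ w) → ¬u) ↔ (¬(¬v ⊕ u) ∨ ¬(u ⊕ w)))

2

(1): at (0,0,1) it gives 1, but φ = 0 — eliminated.
(3): at (0,0,1) it gives 1, but φ = 0 — eliminated.
(4): at (0,1,0) it gives 1, but φ = 0 — eliminated.
(2) is the remaining candidate, and it agrees with φ on all 8 inputs.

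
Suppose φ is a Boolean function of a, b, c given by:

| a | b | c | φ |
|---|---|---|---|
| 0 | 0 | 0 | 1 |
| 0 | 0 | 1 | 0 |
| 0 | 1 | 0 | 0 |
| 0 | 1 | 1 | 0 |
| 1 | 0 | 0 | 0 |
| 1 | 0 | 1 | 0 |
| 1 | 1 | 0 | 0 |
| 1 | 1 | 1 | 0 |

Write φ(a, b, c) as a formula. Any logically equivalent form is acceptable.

The output is 1 only when every input is 0 — NOR of all inputs.

φ(a, b, c) = not ((a or b) or c)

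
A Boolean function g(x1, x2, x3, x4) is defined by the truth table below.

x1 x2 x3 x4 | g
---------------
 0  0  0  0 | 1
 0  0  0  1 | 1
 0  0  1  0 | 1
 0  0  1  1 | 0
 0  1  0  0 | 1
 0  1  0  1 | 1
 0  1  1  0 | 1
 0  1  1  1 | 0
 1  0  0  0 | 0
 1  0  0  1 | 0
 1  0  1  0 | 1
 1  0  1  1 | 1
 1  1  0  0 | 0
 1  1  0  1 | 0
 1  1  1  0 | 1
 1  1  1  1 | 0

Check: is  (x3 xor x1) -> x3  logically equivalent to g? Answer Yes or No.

Test each input against both g and the formula:
  x1=0, x2=0, x3=0, x4=0: formula gives 1, g = 1 ✓
  x1=0, x2=0, x3=0, x4=1: formula gives 1, g = 1 ✓
  x1=0, x2=0, x3=1, x4=0: formula gives 1, g = 1 ✓
  x1=0, x2=0, x3=1, x4=1: formula gives 1, but g = 0 ✗
A single disagreement suffices: at (0,0,1,1) they differ, so the formula does not compute g.

No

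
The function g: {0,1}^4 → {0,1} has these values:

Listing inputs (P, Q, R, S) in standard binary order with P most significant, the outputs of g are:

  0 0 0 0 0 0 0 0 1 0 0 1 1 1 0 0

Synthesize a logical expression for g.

g(P, Q, R, S) = (((((P AND NOT Q) AND NOT R) AND NOT S) OR (((P AND NOT Q) AND R) AND S)) OR (((P AND Q) AND NOT R) AND NOT S)) OR (((P AND Q) AND NOT R) AND S)

g=1 on 4 inputs: (1,0,0,0), (1,0,1,1), (1,1,0,0), (1,1,0,1). Reading each as a conjunction of literals (P·¬Q·¬R·¬S, P·¬Q·R·S, P·Q·¬R·¬S, P·Q·¬R·S) and taking the OR gives the canonical DNF.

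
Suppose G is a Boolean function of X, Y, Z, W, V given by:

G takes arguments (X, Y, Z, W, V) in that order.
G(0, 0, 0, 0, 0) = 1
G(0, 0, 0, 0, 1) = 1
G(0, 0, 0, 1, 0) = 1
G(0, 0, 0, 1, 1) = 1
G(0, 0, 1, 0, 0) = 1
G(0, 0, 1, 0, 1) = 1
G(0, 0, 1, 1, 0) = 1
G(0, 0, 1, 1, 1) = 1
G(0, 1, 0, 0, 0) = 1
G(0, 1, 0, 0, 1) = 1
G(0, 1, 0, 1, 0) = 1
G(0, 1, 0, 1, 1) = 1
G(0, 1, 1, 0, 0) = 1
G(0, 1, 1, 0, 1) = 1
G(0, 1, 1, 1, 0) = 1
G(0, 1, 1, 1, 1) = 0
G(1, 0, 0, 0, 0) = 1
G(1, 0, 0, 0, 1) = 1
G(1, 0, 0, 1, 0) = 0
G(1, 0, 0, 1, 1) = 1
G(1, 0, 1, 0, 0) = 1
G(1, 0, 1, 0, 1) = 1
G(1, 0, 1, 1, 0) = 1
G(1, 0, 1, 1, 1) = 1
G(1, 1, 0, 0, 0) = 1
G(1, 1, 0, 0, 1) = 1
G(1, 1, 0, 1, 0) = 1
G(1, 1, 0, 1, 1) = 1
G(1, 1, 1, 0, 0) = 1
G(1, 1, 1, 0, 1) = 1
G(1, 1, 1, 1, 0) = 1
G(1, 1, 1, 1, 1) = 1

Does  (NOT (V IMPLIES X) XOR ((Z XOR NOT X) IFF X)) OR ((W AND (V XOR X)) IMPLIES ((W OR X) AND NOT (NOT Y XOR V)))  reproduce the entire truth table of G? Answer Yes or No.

Yes

Test each input against both G and the formula:
  X=0, Y=0, Z=0, W=0, V=0: formula gives 1, G = 1 ✓
  X=0, Y=0, Z=0, W=0, V=1: formula gives 1, G = 1 ✓
  X=0, Y=0, Z=0, W=1, V=0: formula gives 1, G = 1 ✓
  X=0, Y=0, Z=0, W=1, V=1: formula gives 1, G = 1 ✓
  … (the remaining 28 rows also agree.)
No disagreement on any input; they are logically equivalent.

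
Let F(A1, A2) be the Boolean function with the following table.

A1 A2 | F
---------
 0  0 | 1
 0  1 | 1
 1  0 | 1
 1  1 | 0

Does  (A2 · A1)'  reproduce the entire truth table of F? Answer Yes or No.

Yes

Test each input against both F and the formula:
  A1=0, A2=0: formula gives 1, F = 1 ✓
  A1=0, A2=1: formula gives 1, F = 1 ✓
  A1=1, A2=0: formula gives 1, F = 1 ✓
  A1=1, A2=1: formula gives 0, F = 0 ✓
No disagreement on any input; they are logically equivalent.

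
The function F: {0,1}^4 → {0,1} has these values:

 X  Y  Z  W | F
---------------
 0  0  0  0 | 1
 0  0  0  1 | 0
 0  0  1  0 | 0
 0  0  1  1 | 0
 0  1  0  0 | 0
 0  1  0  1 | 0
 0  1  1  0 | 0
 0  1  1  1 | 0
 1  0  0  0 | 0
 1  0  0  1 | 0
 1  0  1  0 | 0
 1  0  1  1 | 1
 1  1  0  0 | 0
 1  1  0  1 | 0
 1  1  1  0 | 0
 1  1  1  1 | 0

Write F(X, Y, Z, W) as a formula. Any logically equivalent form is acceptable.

F(X, Y, Z, W) = (((¬X ∧ ¬Y) ∧ ¬Z) ∧ ¬W) ∨ (((X ∧ ¬Y) ∧ Z) ∧ W)

The 1-rows are (0,0,0,0), (1,0,1,1). Each contributes one minterm — ¬X·¬Y·¬Z·¬W; X·¬Y·Z·W — and their disjunction is a sum-of-products form of F.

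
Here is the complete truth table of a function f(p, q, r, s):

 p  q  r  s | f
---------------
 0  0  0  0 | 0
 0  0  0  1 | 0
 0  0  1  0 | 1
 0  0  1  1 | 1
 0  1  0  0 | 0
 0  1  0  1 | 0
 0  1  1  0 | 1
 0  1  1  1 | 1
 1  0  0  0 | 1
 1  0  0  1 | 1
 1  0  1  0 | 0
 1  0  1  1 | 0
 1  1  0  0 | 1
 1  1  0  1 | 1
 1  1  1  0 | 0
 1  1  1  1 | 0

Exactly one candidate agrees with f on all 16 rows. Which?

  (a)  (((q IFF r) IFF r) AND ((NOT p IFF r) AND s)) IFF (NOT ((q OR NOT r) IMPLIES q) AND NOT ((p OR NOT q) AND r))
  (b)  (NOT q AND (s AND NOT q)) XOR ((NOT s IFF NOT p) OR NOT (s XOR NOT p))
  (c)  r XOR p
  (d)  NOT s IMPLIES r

c

(a) disagrees with f on (0,1,0,0) (formula → 1, table → 0); rule it out.
(b) disagrees with f on (0,0,0,0) (formula → 1, table → 0); rule it out.
(d) disagrees with f on (0,0,0,1) (formula → 1, table → 0); rule it out.
(c) is the remaining candidate, and it agrees with f on all 16 inputs.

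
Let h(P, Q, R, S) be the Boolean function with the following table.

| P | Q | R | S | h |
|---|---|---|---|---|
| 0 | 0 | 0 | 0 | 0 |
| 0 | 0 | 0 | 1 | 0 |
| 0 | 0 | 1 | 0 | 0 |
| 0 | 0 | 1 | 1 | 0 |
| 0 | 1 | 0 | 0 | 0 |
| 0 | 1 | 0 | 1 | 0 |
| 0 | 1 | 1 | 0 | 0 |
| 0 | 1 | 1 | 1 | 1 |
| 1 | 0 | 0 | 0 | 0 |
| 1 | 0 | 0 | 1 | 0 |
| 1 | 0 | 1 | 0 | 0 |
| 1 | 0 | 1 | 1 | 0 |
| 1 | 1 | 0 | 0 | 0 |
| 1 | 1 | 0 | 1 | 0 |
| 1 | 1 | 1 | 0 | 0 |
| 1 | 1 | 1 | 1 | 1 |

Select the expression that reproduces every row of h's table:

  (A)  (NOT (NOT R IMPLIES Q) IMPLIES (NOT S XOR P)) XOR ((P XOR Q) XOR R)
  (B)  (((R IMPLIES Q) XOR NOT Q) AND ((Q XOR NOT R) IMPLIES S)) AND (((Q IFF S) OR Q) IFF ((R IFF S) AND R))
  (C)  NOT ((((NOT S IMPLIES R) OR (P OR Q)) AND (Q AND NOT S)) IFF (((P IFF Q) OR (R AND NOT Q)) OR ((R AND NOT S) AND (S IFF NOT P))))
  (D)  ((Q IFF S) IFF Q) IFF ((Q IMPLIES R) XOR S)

B

(A) fails at (0,0,0,0): the formula yields 1, h is 0.
(C) fails at (0,0,0,0): the formula yields 1, h is 0.
(D) fails at (0,1,0,0): the formula yields 1, h is 0.
That leaves (B). Evaluating it on every row reproduces the table of h exactly.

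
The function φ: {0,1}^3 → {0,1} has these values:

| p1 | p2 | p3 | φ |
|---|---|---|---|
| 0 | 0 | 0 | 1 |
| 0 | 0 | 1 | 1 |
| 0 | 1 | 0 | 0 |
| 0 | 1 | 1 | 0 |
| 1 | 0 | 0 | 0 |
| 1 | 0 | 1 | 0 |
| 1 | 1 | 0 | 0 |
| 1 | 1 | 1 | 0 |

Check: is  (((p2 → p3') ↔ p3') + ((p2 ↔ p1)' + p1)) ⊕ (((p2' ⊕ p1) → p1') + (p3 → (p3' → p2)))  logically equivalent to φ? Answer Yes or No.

No

Check the formula against φ row by row:
  p1=0, p2=0, p3=0: formula gives 0, but φ = 1 ✗
Row (0,0,0) is a counterexample, so the formula is not equivalent to φ.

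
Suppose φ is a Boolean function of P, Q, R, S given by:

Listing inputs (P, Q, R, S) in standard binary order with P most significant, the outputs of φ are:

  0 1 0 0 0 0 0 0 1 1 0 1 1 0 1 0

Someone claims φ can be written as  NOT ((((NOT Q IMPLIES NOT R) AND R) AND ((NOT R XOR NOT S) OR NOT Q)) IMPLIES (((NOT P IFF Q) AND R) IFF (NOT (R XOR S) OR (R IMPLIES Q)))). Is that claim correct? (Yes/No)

Check the formula against φ row by row:
  P=0, Q=0, R=0, S=0: formula gives 0, φ = 0 ✓
  P=0, Q=0, R=0, S=1: formula gives 0, but φ = 1 ✗
Since they disagree at (0,0,0,1), the expression is not a correct formula for φ.

No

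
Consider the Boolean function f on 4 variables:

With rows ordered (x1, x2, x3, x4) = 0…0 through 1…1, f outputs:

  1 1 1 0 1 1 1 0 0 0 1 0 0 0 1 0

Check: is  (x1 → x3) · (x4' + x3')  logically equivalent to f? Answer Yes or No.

Yes

Test each input against both f and the formula:
  x1=0, x2=0, x3=0, x4=0: formula gives 1, f = 1 ✓
  x1=0, x2=0, x3=0, x4=1: formula gives 1, f = 1 ✓
  x1=0, x2=0, x3=1, x4=0: formula gives 1, f = 1 ✓
  x1=0, x2=0, x3=1, x4=1: formula gives 0, f = 0 ✓
  …and likewise for the remaining 12 rows.
No disagreement on any input; they are logically equivalent.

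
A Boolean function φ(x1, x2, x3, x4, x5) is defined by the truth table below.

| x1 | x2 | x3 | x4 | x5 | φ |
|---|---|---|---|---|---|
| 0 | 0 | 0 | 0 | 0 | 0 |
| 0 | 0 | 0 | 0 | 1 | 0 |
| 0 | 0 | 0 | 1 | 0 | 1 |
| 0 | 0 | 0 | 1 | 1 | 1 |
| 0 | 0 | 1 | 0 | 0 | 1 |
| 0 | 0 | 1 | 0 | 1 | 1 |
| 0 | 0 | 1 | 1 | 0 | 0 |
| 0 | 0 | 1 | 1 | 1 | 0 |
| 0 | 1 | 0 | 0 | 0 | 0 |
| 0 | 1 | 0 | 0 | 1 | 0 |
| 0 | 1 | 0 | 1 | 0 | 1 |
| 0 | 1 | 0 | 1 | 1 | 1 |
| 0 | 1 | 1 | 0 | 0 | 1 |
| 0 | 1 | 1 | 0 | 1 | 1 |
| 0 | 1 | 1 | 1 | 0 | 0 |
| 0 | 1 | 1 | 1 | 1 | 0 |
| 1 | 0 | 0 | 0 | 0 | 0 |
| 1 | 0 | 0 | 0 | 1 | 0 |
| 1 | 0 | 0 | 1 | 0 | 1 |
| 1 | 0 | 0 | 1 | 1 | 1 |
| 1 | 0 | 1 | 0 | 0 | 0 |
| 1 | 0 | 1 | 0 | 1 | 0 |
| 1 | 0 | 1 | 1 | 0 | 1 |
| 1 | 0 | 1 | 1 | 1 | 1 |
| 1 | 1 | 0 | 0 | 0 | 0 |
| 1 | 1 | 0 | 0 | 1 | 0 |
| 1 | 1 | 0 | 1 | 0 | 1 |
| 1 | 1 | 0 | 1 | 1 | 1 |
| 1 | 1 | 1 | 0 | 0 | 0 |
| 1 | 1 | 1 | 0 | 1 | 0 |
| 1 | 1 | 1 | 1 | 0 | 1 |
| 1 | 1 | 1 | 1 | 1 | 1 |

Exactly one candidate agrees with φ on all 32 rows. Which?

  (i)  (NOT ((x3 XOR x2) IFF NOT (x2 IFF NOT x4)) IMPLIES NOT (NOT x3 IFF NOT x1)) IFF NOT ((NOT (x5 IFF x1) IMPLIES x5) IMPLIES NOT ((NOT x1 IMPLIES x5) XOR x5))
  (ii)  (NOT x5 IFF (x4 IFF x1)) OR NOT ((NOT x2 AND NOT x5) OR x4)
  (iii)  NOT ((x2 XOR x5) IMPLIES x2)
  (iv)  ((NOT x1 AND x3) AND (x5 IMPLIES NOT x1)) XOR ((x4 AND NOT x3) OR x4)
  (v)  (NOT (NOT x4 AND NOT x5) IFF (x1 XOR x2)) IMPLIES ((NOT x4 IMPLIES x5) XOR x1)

iv

(i): at (0,0,0,0,0) it gives 1, but φ = 0 — eliminated.
(ii): at (0,0,0,0,0) it gives 1, but φ = 0 — eliminated.
(iii): at (0,0,0,0,1) it gives 1, but φ = 0 — eliminated.
(v): at (0,0,0,0,1) it gives 1, but φ = 0 — eliminated.
(iv) is the remaining candidate, and it agrees with φ on all 32 inputs.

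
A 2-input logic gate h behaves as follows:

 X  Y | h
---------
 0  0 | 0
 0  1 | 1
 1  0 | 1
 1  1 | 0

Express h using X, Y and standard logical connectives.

h(X, Y) = X xor Y

The output is 1 exactly when an odd number of inputs are 1 — the 2-way XOR (parity).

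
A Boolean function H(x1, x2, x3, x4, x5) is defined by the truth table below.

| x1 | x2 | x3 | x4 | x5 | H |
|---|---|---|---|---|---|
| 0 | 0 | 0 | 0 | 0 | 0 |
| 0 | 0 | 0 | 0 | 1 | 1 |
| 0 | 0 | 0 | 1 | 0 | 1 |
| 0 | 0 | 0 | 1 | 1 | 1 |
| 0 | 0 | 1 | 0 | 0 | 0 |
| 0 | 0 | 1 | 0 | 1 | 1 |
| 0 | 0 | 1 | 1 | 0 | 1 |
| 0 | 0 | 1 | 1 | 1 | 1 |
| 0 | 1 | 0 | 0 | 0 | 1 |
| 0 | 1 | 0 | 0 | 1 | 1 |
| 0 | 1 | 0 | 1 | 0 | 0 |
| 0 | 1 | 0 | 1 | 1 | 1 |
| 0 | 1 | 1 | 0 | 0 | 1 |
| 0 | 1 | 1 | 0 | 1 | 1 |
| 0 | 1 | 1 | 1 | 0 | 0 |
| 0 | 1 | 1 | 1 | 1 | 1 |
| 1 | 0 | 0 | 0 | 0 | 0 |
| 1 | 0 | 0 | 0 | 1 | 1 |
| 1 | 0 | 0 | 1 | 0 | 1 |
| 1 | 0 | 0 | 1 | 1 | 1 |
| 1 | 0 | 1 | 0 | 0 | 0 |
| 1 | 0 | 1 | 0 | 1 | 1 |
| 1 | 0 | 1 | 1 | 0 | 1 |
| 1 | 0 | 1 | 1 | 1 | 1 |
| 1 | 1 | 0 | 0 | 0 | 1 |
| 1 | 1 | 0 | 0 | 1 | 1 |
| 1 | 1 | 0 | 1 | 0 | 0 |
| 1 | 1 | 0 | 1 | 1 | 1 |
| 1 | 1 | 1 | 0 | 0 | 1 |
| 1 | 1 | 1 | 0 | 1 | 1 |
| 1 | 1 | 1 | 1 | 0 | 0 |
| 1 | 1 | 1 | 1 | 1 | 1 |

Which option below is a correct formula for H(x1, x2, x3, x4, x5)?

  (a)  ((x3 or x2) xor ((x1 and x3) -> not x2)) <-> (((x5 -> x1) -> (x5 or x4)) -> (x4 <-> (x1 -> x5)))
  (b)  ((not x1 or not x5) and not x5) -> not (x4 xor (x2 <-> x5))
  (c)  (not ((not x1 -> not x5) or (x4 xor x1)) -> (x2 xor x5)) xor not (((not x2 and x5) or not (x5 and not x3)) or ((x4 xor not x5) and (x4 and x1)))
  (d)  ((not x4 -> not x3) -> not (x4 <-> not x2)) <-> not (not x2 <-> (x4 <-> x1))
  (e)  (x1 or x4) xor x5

b

(a) disagrees with H on (0,0,0,0,0) (formula → 1, table → 0); rule it out.
(c) disagrees with H on (0,0,0,0,0) (formula → 1, table → 0); rule it out.
(d) disagrees with H on (0,0,0,0,1) (formula → 0, table → 1); rule it out.
(e) disagrees with H on (0,0,0,1,1) (formula → 0, table → 1); rule it out.
(b) is the remaining candidate, and it agrees with H on all 32 inputs.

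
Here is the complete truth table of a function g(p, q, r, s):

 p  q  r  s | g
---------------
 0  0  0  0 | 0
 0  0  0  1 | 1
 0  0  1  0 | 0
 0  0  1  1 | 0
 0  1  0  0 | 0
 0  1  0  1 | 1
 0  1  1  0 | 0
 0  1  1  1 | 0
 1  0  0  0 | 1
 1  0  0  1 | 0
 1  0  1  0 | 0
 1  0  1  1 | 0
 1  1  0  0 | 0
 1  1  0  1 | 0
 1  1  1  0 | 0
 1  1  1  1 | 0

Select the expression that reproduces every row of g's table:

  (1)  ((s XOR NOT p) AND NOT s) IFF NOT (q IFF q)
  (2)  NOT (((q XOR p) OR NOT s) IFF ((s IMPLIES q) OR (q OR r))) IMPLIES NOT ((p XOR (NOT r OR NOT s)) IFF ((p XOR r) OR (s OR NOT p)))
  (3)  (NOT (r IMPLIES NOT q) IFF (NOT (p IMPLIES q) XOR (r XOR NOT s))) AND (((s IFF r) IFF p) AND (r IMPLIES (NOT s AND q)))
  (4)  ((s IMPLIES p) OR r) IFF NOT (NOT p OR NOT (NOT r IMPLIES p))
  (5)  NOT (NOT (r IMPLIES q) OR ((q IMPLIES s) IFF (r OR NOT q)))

3

(1): at (0,0,1,1) it gives 1, but g = 0 — eliminated.
(2): at (0,0,0,0) it gives 1, but g = 0 — eliminated.
(4): at (1,0,0,1) it gives 1, but g = 0 — eliminated.
(5): at (0,0,0,1) it gives 0, but g = 1 — eliminated.
That leaves (3). Evaluating it on every row reproduces the table of g exactly.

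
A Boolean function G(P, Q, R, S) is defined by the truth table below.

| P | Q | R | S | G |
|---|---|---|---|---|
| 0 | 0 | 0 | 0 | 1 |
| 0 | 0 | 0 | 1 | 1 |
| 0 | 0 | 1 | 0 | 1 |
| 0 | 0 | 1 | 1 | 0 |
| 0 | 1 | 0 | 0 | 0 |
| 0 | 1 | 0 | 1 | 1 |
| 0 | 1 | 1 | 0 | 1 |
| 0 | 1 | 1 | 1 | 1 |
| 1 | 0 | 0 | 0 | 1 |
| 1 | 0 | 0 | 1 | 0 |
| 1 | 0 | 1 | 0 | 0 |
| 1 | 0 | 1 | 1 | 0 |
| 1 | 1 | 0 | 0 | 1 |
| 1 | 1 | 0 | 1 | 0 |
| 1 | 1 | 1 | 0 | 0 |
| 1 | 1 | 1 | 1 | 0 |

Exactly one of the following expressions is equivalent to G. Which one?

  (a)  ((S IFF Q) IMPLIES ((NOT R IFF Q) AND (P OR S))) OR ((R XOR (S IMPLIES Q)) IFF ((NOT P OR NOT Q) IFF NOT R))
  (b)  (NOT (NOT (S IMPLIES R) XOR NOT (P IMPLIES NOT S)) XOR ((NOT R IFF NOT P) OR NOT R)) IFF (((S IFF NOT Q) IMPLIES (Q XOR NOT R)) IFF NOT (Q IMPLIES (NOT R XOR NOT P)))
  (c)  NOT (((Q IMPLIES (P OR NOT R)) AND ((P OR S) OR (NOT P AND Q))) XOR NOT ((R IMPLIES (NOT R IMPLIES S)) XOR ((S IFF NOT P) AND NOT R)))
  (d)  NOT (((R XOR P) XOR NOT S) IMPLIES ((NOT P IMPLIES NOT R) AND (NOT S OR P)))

c

(a): at (0,0,1,1) it gives 1, but G = 0 — eliminated.
(b): at (0,0,0,1) it gives 0, but G = 1 — eliminated.
(d): at (0,0,0,0) it gives 0, but G = 1 — eliminated.
(c) is the remaining candidate, and it agrees with G on all 16 inputs.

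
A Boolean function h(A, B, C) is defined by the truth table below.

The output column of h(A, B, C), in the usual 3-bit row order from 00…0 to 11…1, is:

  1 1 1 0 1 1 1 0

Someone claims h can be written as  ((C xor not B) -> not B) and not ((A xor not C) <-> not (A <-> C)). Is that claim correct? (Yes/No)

Yes

Check the formula against h row by row:
  A=0, B=0, C=0: formula gives 1, h = 1 ✓
  A=0, B=0, C=1: formula gives 1, h = 1 ✓
  A=0, B=1, C=0: formula gives 1, h = 1 ✓
  A=0, B=1, C=1: formula gives 0, h = 0 ✓
  A=1, B=0, C=0: formula gives 1, h = 1 ✓
  … (the remaining 3 rows also agree.)
All 8 rows match — the expression computes h exactly.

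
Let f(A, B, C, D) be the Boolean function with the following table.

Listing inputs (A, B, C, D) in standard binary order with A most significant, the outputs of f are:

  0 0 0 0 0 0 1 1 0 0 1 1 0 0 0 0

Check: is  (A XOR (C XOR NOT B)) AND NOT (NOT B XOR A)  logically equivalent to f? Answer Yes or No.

Test each input against both f and the formula:
  A=0, B=0, C=0, D=0: formula gives 0, f = 0 ✓
  A=0, B=0, C=0, D=1: formula gives 0, f = 0 ✓
  A=0, B=0, C=1, D=0: formula gives 0, f = 0 ✓
  A=0, B=0, C=1, D=1: formula gives 0, f = 0 ✓
  … (the remaining 12 rows also agree.)
All 16 rows match — the expression computes f exactly.

Yes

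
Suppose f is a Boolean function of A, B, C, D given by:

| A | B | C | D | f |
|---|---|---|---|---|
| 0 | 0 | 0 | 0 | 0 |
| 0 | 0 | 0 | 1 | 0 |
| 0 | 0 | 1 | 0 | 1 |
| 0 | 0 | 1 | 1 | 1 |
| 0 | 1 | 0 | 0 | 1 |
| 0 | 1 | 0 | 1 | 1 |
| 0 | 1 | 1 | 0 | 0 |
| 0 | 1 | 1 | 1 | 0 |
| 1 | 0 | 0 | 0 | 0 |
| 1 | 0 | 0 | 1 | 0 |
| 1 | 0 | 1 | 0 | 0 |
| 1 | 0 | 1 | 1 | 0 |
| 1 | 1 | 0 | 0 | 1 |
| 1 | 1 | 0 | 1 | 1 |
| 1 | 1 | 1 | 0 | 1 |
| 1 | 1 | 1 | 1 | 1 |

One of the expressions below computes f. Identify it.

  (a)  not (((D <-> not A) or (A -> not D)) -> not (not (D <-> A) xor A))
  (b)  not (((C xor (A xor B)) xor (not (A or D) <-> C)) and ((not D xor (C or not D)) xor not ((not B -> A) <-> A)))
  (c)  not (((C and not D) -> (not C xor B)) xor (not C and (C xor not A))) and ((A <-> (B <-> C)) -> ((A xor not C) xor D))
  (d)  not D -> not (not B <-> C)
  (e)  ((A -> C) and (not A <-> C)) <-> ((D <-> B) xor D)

(a) disagrees with f on (0,0,0,1) (formula → 1, table → 0); rule it out.
(b) disagrees with f on (0,0,0,0) (formula → 1, table → 0); rule it out.
(c) disagrees with f on (0,0,0,0) (formula → 1, table → 0); rule it out.
(d) disagrees with f on (0,0,0,0) (formula → 1, table → 0); rule it out.
That leaves (e). Evaluating it on every row reproduces the table of f exactly.

e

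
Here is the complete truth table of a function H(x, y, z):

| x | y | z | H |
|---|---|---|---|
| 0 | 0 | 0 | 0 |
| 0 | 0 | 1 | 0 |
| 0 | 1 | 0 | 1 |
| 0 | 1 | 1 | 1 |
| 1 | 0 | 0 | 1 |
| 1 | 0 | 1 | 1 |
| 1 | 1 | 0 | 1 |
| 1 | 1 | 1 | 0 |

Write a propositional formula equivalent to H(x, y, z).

H(x, y, z) = ((((x' · y') · z') + ((x' · y') · z)) + ((x · y) · z))'

H is 0 on only 3 rows — (0,0,0), (0,0,1), (1,1,1). Writing each as a minterm (¬x·¬y·¬z, ¬x·¬y·z, x·y·z) and OR-ing them characterizes exactly where H=0, so H is the negation of that disjunction.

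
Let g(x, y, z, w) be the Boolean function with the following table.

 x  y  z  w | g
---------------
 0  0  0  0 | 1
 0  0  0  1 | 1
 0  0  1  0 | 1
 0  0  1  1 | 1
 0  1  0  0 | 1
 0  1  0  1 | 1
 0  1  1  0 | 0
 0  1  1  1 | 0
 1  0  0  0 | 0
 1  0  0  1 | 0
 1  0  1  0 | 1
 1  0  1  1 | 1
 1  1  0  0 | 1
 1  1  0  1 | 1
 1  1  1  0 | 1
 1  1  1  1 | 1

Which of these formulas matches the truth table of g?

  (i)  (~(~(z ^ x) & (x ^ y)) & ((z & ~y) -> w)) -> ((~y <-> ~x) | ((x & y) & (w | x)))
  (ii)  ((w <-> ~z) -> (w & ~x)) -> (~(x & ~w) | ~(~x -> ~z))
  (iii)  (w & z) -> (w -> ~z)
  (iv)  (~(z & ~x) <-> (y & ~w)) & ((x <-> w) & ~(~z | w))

(ii) disagrees with g on (0,1,1,0) (formula → 1, table → 0); rule it out.
(iii) disagrees with g on (0,0,1,1) (formula → 0, table → 1); rule it out.
(iv) disagrees with g on (0,0,0,0) (formula → 0, table → 1); rule it out.
(i) is the remaining candidate, and it agrees with g on all 16 inputs.

i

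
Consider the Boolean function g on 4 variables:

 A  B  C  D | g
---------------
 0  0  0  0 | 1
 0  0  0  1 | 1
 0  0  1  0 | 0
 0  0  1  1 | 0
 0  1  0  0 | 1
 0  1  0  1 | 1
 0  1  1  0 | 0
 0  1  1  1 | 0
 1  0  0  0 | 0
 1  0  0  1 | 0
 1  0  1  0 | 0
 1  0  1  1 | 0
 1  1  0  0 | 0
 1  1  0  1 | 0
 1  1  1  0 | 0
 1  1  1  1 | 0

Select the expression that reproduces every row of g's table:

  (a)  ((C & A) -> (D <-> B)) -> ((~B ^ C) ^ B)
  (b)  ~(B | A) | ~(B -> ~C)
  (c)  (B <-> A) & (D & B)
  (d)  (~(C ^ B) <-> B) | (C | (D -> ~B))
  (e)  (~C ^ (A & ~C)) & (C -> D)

(a) fails at (1,0,0,0): the formula yields 1, g is 0.
(b) fails at (0,0,1,0): the formula yields 1, g is 0.
(c) fails at (0,0,0,0): the formula yields 0, g is 1.
(d) fails at (0,0,1,0): the formula yields 1, g is 0.
(e) is the remaining candidate, and it agrees with g on all 16 inputs.

e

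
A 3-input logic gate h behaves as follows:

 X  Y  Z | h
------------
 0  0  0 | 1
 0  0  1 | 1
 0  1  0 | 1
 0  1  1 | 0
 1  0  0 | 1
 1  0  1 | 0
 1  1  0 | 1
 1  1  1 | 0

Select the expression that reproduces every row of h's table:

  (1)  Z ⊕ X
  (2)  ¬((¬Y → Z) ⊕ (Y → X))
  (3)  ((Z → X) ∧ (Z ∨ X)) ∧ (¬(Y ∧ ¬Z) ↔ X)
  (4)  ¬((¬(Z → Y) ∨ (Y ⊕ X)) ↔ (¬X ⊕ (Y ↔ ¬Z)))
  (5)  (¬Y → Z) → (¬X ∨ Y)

4

(1) fails at (0,0,0): the formula yields 0, h is 1.
(2) fails at (0,0,0): the formula yields 0, h is 1.
(3) fails at (0,0,0): the formula yields 0, h is 1.
(5) fails at (0,1,1): the formula yields 1, h is 0.
Only (4) survives; checking it on all 8 rows confirms it matches h.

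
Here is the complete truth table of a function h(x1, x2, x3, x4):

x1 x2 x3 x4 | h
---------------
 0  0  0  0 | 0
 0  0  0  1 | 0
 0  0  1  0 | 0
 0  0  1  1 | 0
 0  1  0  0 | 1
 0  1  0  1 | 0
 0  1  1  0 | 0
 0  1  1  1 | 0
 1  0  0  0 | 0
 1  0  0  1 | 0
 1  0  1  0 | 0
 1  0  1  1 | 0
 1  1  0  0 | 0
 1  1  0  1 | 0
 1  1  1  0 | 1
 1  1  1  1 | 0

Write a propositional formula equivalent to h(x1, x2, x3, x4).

h=1 on 2 inputs: (0,1,0,0), (1,1,1,0). Reading each as a conjunction of literals (¬x1·x2·¬x3·¬x4, x1·x2·x3·¬x4) and taking the OR gives the canonical DNF.

h(x1, x2, x3, x4) = (((~x1 & x2) & ~x3) & ~x4) | (((x1 & x2) & x3) & ~x4)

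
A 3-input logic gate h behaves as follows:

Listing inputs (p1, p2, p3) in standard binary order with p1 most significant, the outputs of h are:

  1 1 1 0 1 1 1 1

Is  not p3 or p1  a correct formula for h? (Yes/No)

No

Evaluate not p3 or p1 on each row and compare to h:
  p1=0, p2=0, p3=0: formula gives 1, h = 1 ✓
  p1=0, p2=0, p3=1: formula gives 0, but h = 1 ✗
A single disagreement suffices: at (0,0,1) they differ, so the formula does not compute h.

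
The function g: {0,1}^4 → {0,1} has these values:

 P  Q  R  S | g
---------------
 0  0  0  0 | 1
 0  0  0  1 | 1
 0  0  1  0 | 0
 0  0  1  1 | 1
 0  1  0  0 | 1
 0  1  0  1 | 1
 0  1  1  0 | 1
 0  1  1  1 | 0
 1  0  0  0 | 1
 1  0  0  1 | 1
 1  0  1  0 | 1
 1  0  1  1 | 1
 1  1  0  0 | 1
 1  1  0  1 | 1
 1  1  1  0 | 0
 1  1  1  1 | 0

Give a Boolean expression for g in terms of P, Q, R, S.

g is 0 on only 4 rows — (0,0,1,0), (0,1,1,1), (1,1,1,0), (1,1,1,1). Writing each as a minterm (¬P·¬Q·R·¬S, ¬P·Q·R·S, P·Q·R·¬S, P·Q·R·S) and OR-ing them characterizes exactly where g=0, so g is the negation of that disjunction.

g(P, Q, R, S) = ¬((((((¬P ∧ ¬Q) ∧ R) ∧ ¬S) ∨ (((¬P ∧ Q) ∧ R) ∧ S)) ∨ (((P ∧ Q) ∧ R) ∧ ¬S)) ∨ (((P ∧ Q) ∧ R) ∧ S))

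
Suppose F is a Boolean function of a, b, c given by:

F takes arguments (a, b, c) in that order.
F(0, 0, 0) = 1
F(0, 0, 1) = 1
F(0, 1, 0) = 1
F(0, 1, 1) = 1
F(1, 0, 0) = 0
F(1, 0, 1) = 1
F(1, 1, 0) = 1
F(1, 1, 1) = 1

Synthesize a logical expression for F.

F(a, b, c) = ~((a & ~b) & ~c)

Only row (1,0,0) gives 0. So F is 1 everywhere except there — the complement of the minterm a·¬b·¬c.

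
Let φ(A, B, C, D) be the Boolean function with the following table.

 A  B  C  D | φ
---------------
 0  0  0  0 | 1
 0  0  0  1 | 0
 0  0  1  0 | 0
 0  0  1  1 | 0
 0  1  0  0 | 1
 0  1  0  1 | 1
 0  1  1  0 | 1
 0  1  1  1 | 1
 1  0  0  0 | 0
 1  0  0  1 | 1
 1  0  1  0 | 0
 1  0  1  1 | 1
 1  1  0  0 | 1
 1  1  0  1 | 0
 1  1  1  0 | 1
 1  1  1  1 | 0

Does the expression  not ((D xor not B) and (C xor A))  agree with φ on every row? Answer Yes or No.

No

Check the formula against φ row by row:
  A=0, B=0, C=0, D=0: formula gives 1, φ = 1 ✓
  A=0, B=0, C=0, D=1: formula gives 1, but φ = 0 ✗
Since they disagree at (0,0,0,1), the expression is not a correct formula for φ.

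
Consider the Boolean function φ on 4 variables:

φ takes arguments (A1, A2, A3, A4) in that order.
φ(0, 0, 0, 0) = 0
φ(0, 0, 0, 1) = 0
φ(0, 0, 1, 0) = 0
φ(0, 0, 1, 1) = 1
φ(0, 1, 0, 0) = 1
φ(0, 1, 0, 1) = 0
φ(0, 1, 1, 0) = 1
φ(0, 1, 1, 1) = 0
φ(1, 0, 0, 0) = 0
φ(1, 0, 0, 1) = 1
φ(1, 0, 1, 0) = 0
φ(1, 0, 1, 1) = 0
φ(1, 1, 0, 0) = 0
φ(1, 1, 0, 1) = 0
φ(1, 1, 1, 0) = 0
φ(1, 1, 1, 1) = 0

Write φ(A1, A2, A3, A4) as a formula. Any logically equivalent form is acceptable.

φ(A1, A2, A3, A4) = (((((A1' · A2') · A3) · A4) + (((A1' · A2) · A3') · A4')) + (((A1' · A2) · A3) · A4')) + (((A1 · A2') · A3') · A4)

Collect the rows where φ=1 — (0,0,1,1), (0,1,0,0), (0,1,1,0), (1,0,0,1) — and write one minterm per row: ¬A1·¬A2·A3·A4, ¬A1·A2·¬A3·¬A4, ¬A1·A2·A3·¬A4, A1·¬A2·¬A3·A4. Their union (logical OR) reproduces the table exactly.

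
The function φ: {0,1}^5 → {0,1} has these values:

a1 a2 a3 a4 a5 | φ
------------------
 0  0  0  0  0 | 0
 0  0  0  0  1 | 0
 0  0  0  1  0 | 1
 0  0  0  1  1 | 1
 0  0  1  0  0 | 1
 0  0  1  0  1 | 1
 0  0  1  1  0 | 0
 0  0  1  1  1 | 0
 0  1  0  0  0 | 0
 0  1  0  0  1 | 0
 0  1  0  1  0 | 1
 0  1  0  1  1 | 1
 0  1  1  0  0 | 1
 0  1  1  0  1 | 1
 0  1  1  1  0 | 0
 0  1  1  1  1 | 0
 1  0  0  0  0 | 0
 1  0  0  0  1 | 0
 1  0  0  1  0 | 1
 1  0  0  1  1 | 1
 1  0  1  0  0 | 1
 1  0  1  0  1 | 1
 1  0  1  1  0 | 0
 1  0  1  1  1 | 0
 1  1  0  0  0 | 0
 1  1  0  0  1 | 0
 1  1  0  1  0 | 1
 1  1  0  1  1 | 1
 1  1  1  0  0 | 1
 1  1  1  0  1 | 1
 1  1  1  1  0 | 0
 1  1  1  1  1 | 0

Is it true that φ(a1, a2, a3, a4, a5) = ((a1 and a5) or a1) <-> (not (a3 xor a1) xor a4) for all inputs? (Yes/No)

Evaluate ((a1 and a5) or a1) <-> (not (a3 xor a1) xor a4) on each row and compare to φ:
  a1=0, a2=0, a3=0, a4=0, a5=0: formula gives 0, φ = 0 ✓
  a1=0, a2=0, a3=0, a4=0, a5=1: formula gives 0, φ = 0 ✓
  a1=0, a2=0, a3=0, a4=1, a5=0: formula gives 1, φ = 1 ✓
  a1=0, a2=0, a3=0, a4=1, a5=1: formula gives 1, φ = 1 ✓
  … (the remaining 28 rows also agree.)
All 32 rows match — the expression computes φ exactly.

Yes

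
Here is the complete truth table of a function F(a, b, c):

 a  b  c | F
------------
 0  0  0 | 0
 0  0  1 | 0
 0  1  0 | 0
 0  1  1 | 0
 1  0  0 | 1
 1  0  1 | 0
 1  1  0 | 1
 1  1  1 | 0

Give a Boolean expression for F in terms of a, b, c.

F(a, b, c) = ((a & ~b) & ~c) | ((a & b) & ~c)

The 1-rows are (1,0,0), (1,1,0). Each contributes one minterm — a·¬b·¬c; a·b·¬c — and their disjunction is a sum-of-products form of F.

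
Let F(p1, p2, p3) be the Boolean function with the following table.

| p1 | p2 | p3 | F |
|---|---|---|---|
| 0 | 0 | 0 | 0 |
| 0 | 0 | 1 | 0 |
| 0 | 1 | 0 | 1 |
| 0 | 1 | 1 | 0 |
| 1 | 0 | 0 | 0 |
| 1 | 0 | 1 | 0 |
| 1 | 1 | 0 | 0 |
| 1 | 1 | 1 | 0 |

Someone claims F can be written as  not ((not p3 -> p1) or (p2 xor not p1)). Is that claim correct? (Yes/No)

Test each input against both F and the formula:
  p1=0, p2=0, p3=0: formula gives 0, F = 0 ✓
  p1=0, p2=0, p3=1: formula gives 0, F = 0 ✓
  p1=0, p2=1, p3=0: formula gives 1, F = 1 ✓
  p1=0, p2=1, p3=1: formula gives 0, F = 0 ✓
  p1=1, p2=0, p3=0: formula gives 0, F = 0 ✓
  …and likewise for the remaining 3 rows.
No disagreement on any input; they are logically equivalent.

Yes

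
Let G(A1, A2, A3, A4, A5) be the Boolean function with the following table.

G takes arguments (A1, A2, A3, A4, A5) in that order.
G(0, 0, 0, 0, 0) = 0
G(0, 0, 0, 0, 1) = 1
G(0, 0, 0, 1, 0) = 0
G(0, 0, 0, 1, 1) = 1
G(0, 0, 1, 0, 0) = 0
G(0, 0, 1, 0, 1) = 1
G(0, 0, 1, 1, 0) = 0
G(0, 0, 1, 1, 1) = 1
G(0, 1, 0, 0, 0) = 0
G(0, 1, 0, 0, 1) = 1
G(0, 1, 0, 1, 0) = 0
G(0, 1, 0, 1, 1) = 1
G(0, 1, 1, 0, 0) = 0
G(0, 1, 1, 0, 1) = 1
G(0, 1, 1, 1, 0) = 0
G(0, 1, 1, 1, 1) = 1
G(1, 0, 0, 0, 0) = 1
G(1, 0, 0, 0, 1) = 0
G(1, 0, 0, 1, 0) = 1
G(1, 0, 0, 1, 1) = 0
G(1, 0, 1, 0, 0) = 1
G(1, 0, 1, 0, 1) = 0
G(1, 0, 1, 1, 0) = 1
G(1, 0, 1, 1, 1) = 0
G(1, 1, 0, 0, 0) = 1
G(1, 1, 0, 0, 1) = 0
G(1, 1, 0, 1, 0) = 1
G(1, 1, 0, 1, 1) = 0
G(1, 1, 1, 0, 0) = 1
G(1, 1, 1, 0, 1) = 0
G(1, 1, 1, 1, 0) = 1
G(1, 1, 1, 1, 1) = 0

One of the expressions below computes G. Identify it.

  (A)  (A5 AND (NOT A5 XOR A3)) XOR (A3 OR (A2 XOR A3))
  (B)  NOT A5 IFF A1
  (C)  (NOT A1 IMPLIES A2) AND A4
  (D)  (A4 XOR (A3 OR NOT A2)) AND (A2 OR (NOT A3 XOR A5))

(A): at (0,0,0,0,1) it gives 0, but G = 1 — eliminated.
(C): at (0,0,0,0,1) it gives 0, but G = 1 — eliminated.
(D): at (0,0,0,0,0) it gives 1, but G = 0 — eliminated.
(B) is the remaining candidate, and it agrees with G on all 32 inputs.

B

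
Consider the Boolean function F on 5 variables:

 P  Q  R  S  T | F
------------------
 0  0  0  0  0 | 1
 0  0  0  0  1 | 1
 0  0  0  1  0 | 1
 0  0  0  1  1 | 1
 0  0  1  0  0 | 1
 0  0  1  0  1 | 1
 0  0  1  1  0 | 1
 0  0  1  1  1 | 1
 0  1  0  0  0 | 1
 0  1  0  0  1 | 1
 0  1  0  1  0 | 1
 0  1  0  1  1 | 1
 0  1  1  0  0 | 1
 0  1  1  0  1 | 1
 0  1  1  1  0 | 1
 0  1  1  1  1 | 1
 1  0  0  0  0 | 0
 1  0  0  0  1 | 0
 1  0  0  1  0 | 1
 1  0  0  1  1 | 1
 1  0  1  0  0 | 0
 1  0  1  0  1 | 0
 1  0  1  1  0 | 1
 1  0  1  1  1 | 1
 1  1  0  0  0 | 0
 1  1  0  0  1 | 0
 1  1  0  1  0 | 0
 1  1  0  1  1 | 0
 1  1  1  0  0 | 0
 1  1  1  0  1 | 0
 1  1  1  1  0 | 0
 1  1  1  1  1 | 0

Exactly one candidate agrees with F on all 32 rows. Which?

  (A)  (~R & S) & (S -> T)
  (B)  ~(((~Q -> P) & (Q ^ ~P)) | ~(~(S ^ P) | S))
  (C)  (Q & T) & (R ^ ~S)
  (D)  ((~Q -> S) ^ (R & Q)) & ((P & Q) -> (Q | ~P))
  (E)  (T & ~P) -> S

(A) fails at (0,0,0,0,0): the formula yields 0, F is 1.
(C) fails at (0,0,0,0,0): the formula yields 0, F is 1.
(D) fails at (0,0,0,0,0): the formula yields 0, F is 1.
(E) fails at (0,0,0,0,1): the formula yields 0, F is 1.
(B) is the remaining candidate, and it agrees with F on all 32 inputs.

B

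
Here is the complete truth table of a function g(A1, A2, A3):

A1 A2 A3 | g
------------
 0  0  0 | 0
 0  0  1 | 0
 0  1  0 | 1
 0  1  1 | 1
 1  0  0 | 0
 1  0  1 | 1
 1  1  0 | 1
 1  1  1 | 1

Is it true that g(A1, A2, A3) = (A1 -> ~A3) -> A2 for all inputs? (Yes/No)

Yes

Evaluate (A1 -> ~A3) -> A2 on each row and compare to g:
  A1=0, A2=0, A3=0: formula gives 0, g = 0 ✓
  A1=0, A2=0, A3=1: formula gives 0, g = 0 ✓
  A1=0, A2=1, A3=0: formula gives 1, g = 1 ✓
  A1=0, A2=1, A3=1: formula gives 1, g = 1 ✓
  A1=1, A2=0, A3=0: formula gives 0, g = 0 ✓
  … (the remaining 3 rows also agree.)
No disagreement on any input; they are logically equivalent.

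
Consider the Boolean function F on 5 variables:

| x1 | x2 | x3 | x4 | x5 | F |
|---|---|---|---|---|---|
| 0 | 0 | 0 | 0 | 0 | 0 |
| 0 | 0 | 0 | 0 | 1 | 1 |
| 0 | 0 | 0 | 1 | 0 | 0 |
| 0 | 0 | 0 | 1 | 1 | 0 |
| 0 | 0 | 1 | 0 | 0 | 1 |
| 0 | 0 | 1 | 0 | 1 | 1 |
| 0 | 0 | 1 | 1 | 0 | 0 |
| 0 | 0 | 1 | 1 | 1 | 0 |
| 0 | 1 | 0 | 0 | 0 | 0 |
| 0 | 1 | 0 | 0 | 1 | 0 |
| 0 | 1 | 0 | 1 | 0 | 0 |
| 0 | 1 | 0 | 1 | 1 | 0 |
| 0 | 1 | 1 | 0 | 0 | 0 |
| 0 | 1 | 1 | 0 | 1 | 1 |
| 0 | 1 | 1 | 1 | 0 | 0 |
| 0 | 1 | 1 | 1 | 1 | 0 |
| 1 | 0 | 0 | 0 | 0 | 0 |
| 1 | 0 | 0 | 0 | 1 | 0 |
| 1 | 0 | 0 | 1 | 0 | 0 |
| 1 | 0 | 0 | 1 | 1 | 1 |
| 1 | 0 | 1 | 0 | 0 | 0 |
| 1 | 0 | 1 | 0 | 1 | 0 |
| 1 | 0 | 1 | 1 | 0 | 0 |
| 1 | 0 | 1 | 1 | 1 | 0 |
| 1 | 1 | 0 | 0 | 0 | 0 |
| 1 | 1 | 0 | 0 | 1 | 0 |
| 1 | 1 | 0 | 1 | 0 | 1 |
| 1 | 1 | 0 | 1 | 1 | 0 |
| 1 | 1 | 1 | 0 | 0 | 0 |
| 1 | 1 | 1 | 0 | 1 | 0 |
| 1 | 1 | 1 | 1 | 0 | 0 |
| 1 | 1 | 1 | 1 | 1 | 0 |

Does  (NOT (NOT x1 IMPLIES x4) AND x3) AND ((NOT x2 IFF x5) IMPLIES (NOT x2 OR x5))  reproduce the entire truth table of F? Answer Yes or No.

No

Check the formula against F row by row:
  x1=0, x2=0, x3=0, x4=0, x5=0: formula gives 0, F = 0 ✓
  x1=0, x2=0, x3=0, x4=0, x5=1: formula gives 0, but F = 1 ✗
Row (0,0,0,0,1) is a counterexample, so the formula is not equivalent to F.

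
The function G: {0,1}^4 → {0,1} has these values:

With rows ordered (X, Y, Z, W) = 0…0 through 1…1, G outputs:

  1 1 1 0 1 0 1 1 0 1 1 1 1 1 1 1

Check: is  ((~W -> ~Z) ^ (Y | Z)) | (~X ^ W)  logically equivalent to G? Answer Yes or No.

No

Test each input against both G and the formula:
  X=0, Y=0, Z=0, W=0: formula gives 1, G = 1 ✓
  X=0, Y=0, Z=0, W=1: formula gives 1, G = 1 ✓
  X=0, Y=0, Z=1, W=0: formula gives 1, G = 1 ✓
  X=0, Y=0, Z=1, W=1: formula gives 0, G = 0 ✓
  …
  X=0, Y=1, Z=1, W=1: formula gives 0, but G = 1 ✗
Since they disagree at (0,1,1,1), the expression is not a correct formula for G.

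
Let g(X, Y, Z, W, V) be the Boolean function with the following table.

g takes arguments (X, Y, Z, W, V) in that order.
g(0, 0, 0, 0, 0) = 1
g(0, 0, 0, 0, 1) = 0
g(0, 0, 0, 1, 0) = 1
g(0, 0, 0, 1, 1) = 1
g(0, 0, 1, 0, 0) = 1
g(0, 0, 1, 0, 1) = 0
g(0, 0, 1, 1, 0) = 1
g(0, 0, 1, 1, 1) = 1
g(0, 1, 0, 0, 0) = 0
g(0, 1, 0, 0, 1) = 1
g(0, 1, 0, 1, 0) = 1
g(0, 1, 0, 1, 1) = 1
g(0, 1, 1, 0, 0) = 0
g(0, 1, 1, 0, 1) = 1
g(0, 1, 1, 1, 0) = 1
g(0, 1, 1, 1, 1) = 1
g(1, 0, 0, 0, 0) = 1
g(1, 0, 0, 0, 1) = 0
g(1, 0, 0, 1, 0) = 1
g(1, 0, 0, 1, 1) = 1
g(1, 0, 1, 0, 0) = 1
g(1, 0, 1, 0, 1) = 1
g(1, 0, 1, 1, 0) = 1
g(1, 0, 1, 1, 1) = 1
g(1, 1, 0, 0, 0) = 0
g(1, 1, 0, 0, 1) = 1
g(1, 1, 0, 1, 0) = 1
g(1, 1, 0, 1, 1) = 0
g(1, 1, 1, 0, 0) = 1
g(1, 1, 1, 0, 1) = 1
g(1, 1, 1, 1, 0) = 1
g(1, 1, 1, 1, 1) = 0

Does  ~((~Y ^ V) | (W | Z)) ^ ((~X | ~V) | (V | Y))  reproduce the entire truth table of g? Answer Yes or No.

Evaluate ~((~Y ^ V) | (W | Z)) ^ ((~X | ~V) | (V | Y)) on each row and compare to g:
  X=0, Y=0, Z=0, W=0, V=0: formula gives 1, g = 1 ✓
  X=0, Y=0, Z=0, W=0, V=1: formula gives 0, g = 0 ✓
  X=0, Y=0, Z=0, W=1, V=0: formula gives 1, g = 1 ✓
  X=0, Y=0, Z=0, W=1, V=1: formula gives 1, g = 1 ✓
  …
  X=0, Y=0, Z=1, W=0, V=1: formula gives 1, but g = 0 ✗
Row (0,0,1,0,1) is a counterexample, so the formula is not equivalent to g.

No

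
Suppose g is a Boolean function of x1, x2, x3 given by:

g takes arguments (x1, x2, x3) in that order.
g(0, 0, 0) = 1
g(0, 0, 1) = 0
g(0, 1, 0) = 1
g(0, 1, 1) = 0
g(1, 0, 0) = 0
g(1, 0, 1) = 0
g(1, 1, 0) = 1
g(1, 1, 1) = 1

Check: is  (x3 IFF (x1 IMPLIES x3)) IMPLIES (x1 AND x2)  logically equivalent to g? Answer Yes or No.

Test each input against both g and the formula:
  x1=0, x2=0, x3=0: formula gives 1, g = 1 ✓
  x1=0, x2=0, x3=1: formula gives 0, g = 0 ✓
  x1=0, x2=1, x3=0: formula gives 1, g = 1 ✓
  x1=0, x2=1, x3=1: formula gives 0, g = 0 ✓
  x1=1, x2=0, x3=0: formula gives 0, g = 0 ✓
  … (the remaining 3 rows also agree.)
All 8 rows match — the expression computes g exactly.

Yes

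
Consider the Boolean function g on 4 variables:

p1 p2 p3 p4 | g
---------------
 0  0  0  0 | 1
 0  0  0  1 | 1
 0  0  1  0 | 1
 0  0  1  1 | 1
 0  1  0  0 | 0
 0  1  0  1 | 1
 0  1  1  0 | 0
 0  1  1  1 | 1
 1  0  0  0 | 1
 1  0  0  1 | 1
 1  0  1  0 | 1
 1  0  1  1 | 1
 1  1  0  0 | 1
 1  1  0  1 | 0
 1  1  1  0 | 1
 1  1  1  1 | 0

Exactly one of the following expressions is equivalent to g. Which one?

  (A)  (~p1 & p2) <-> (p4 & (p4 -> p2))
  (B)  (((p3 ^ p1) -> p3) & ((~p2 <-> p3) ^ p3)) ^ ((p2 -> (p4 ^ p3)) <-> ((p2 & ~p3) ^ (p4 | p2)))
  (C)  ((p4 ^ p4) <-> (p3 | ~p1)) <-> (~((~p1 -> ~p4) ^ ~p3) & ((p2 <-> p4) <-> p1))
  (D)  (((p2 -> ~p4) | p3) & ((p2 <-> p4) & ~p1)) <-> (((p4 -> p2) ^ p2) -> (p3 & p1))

A

(B) fails at (0,0,0,0): the formula yields 0, g is 1.
(C) fails at (0,0,1,1): the formula yields 0, g is 1.
(D) fails at (0,0,0,0): the formula yields 0, g is 1.
Only (A) survives; checking it on all 16 rows confirms it matches g.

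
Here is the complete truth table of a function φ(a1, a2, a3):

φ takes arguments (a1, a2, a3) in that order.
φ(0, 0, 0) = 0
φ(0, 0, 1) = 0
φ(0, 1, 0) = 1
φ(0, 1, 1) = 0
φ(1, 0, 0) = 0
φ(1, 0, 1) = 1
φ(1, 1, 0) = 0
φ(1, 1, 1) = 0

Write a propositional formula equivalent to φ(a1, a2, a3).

φ(a1, a2, a3) = ((~a1 & a2) & ~a3) | ((a1 & ~a2) & a3)

Collect the rows where φ=1 — (0,1,0), (1,0,1) — and write one minterm per row: ¬a1·a2·¬a3, a1·¬a2·a3. Their union (logical OR) reproduces the table exactly.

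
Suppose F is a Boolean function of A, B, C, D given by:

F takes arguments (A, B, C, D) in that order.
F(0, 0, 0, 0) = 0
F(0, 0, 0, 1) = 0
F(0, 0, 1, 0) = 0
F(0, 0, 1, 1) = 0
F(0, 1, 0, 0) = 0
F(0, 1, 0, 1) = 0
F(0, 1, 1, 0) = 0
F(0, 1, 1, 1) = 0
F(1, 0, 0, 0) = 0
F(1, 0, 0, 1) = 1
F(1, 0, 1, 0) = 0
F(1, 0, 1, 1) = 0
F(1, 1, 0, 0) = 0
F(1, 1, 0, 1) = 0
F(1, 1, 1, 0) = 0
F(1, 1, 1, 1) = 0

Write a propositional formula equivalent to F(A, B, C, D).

F is 1 on exactly one input, (1,0,0,1), whose minterm is A·¬B·¬C·D. So F is just that conjunction.

F(A, B, C, D) = ((A AND NOT B) AND NOT C) AND D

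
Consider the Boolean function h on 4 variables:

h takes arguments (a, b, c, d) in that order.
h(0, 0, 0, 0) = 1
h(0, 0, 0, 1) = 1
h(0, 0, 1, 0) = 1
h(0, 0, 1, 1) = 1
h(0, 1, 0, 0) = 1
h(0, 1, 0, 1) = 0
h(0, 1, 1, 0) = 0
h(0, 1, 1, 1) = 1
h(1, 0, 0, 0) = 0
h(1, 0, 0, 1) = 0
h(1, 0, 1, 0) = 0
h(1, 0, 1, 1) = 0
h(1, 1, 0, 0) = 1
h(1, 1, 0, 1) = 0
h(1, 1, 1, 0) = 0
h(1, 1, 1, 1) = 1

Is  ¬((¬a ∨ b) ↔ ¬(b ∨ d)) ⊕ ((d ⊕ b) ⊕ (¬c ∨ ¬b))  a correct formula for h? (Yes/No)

Yes

Check the formula against h row by row:
  a=0, b=0, c=0, d=0: formula gives 1, h = 1 ✓
  a=0, b=0, c=0, d=1: formula gives 1, h = 1 ✓
  a=0, b=0, c=1, d=0: formula gives 1, h = 1 ✓
  a=0, b=0, c=1, d=1: formula gives 1, h = 1 ✓
  … (the remaining 12 rows also agree.)
All 16 rows match — the expression computes h exactly.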